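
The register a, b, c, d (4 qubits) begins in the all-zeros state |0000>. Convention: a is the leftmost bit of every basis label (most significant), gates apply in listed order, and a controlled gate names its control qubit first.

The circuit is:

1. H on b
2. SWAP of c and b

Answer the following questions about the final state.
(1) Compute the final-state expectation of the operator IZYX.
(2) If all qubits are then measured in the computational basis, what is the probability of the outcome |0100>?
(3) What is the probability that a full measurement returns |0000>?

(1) In the final state, IZYX has expectation 0.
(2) A full measurement returns |0100> with probability 0.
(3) A full measurement returns |0000> with probability 1/2.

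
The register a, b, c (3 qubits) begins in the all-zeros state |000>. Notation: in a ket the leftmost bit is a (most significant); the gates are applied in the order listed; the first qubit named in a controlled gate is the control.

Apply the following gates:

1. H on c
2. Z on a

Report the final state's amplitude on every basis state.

After the circuit, the state carries amplitude sqrt(2)/2 on |000>, sqrt(2)/2 on |001>, and 0 on every other basis state.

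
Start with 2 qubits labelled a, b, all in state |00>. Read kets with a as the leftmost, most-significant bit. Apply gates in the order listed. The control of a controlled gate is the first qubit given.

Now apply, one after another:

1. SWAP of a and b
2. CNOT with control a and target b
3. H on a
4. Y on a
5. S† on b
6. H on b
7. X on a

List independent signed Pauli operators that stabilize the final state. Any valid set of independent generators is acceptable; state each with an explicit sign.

The stabilizer group can be generated by -XI, +IX, among other valid generating sets.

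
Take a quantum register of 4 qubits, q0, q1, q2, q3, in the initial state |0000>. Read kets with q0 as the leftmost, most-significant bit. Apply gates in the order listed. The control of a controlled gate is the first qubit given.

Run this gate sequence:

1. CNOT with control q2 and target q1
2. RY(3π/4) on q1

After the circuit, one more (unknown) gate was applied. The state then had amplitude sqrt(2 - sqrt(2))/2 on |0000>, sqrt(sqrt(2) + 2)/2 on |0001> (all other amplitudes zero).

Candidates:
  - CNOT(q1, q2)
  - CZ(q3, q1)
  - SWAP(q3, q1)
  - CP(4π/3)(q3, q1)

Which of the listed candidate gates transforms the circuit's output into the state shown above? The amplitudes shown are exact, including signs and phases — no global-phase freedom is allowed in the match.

The unique candidate consistent with the amplitudes is SWAP(q3, q1).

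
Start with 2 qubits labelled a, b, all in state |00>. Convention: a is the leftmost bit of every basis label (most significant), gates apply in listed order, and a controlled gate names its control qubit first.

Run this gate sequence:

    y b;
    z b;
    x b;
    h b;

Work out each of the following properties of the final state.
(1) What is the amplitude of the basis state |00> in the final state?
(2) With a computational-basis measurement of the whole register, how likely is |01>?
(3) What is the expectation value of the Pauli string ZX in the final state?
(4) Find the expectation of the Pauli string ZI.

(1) The final state's coefficient on |00> equals -sqrt(2)*I/2.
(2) The probability of measuring |01> is 1/2.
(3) In the final state, ZX has expectation 1.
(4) The expectation value of ZI is 1.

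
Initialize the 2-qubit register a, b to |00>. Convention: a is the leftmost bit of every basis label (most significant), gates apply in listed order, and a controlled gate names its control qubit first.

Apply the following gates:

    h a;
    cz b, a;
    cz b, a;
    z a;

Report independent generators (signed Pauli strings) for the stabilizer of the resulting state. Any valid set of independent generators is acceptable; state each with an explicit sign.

The stabilizer group can be generated by -XI, +IZ, among other valid generating sets.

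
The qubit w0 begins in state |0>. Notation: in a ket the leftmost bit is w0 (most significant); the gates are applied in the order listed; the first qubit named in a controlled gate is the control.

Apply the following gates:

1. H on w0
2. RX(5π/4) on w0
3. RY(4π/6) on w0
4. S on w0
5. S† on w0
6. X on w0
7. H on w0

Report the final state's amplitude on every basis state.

The resulting statevector has amplitude -sqrt(2 - sqrt(2))/4 - I*sqrt(sqrt(2) + 2)/4 on |0>, -sqrt(3)*sqrt(2 - sqrt(2))/4 - sqrt(3)*I*sqrt(sqrt(2) + 2)/4 on |1>.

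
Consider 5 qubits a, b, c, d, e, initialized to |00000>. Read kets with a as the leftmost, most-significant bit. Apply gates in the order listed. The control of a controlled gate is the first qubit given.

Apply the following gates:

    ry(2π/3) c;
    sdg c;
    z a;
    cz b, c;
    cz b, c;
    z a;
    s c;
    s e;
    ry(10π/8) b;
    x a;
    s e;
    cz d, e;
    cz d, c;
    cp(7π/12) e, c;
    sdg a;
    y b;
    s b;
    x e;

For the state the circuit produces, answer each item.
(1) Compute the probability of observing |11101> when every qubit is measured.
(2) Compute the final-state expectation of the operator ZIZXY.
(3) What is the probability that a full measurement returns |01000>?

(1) A full measurement returns |11101> with probability 3/8 - 3*sqrt(2)/16.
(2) The observable ZIZXY averages to 0.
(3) A full measurement returns |01000> with probability 0.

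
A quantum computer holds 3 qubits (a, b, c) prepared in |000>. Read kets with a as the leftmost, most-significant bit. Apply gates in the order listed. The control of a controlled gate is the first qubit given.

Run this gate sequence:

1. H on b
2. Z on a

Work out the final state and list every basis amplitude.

The final amplitudes are sqrt(2)/2 on |000>, sqrt(2)/2 on |010>, and 0 on every other basis state.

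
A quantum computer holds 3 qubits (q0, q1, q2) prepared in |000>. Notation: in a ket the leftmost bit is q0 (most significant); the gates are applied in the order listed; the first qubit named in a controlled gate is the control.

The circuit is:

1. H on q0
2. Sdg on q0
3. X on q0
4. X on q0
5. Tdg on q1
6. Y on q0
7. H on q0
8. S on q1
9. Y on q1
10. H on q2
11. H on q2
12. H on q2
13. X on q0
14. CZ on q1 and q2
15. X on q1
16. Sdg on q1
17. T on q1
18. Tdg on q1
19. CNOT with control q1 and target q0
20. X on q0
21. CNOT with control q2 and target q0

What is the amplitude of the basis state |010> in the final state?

|010> carries amplitude 0 in the final state.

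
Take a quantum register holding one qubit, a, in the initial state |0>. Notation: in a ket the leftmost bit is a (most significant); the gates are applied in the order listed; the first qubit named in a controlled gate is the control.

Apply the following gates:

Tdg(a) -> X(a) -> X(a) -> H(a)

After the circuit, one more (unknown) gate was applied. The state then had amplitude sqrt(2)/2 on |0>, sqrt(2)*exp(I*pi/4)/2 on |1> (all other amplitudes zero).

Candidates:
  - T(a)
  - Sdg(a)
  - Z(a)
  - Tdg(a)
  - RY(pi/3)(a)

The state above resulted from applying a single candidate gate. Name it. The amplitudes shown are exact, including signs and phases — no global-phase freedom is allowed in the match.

The applied gate was T(a).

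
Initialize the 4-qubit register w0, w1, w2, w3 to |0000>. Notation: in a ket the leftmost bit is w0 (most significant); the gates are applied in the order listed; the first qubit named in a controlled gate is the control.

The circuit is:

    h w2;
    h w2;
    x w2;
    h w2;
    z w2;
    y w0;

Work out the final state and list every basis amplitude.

The resulting statevector has amplitude sqrt(2)*I/2 on |1000>, sqrt(2)*I/2 on |1010>, and 0 on every other basis state. Key observation: steps 2-5 multiply out to the identity, so the circuit reduces to the remaining gates.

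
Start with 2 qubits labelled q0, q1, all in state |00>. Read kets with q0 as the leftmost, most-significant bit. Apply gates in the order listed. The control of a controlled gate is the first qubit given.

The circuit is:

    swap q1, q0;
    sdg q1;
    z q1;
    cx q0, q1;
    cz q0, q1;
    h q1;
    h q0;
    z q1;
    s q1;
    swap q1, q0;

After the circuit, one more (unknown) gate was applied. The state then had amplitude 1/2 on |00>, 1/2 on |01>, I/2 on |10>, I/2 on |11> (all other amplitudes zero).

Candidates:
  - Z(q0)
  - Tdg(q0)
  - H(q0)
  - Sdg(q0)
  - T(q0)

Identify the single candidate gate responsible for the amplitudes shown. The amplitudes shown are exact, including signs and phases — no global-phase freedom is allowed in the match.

The applied gate was Z(q0).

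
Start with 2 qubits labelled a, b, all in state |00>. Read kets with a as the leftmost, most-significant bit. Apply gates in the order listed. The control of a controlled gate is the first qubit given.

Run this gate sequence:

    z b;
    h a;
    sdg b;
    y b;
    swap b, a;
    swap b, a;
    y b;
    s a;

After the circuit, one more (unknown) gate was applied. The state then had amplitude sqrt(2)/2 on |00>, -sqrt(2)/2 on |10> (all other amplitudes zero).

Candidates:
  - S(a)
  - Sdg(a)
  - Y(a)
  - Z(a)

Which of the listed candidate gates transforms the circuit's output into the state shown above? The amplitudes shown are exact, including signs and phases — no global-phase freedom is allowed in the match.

The applied gate was S(a). Key observation: steps 4-7 multiply out to the identity, so the circuit reduces to the remaining gates.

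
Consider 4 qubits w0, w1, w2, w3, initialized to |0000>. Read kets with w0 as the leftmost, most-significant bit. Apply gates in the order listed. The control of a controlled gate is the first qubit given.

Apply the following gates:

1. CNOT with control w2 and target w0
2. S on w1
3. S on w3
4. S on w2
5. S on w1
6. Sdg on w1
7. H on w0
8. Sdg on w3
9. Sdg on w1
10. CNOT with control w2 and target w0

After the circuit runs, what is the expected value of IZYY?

In the final state, IZYY has expectation 0.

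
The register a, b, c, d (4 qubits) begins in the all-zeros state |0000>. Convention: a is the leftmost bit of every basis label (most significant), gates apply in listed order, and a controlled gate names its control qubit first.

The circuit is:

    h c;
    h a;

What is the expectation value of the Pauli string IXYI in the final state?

The observable IXYI averages to 0.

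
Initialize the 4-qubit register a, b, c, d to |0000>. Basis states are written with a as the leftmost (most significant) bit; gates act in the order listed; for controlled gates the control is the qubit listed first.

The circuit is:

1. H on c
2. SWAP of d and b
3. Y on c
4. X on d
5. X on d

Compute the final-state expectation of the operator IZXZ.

The observable IZXZ averages to -1. Key observation: the block from step 4 through step 5 cancels to the identity and can be dropped.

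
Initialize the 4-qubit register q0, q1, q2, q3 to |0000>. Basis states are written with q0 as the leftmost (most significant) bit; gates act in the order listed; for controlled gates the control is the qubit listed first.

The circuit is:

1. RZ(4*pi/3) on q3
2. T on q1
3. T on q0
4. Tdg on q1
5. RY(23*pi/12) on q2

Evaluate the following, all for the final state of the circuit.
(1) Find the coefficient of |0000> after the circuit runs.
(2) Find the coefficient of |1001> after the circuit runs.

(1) The amplitude on |0000> is (sqrt(2 - sqrt(2))/4 + sqrt(3*sqrt(2) + 6)/4)*exp(I*pi/3).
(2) The final state's coefficient on |1001> equals 0.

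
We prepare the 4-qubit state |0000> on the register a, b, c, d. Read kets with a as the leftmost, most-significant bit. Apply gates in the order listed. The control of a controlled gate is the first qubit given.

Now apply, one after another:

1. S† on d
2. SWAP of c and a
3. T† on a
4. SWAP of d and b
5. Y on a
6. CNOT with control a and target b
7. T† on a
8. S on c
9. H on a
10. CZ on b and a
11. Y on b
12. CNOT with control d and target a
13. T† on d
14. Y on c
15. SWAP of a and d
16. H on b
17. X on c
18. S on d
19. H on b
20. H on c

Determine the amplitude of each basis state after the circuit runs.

The resulting statevector has amplitude exp(I*pi/4)/2 on |0000>, exp(3*I*pi/4)/2 on |0001>, exp(I*pi/4)/2 on |0010>, exp(3*I*pi/4)/2 on |0011>, and 0 on every other basis state.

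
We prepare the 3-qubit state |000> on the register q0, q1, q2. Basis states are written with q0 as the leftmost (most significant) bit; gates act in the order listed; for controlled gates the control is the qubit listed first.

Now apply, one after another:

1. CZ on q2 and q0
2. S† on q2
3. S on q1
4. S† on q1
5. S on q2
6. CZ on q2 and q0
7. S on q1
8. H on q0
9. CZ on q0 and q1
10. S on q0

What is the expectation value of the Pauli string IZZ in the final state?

The observable IZZ averages to 1. Key observation: gates 1-6 undo each other exactly, leaving only the rest of the circuit to track.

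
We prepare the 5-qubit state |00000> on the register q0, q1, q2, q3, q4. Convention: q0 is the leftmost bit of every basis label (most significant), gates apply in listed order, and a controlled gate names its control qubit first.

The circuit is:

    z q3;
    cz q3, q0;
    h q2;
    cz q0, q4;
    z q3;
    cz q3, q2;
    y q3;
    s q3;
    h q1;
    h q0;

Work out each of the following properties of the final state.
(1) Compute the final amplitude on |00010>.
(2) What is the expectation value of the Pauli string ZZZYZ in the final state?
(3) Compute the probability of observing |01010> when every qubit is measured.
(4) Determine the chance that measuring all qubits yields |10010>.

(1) The final state's coefficient on |00010> equals -sqrt(2)/4.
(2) The observable ZZZYZ averages to 0.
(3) A full measurement returns |01010> with probability 1/8.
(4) A full measurement returns |10010> with probability 1/8.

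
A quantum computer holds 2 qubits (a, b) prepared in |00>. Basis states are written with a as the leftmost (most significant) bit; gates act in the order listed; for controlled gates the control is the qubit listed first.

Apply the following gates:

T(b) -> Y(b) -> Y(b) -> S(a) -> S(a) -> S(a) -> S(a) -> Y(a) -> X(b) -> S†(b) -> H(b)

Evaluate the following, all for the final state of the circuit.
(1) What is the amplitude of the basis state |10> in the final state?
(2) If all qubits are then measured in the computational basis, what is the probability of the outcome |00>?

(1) The final state's coefficient on |10> equals sqrt(2)/2. Key observation: steps 4-7 multiply out to the identity, so the circuit reduces to the remaining gates.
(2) Outcome |00> occurs with probability 0.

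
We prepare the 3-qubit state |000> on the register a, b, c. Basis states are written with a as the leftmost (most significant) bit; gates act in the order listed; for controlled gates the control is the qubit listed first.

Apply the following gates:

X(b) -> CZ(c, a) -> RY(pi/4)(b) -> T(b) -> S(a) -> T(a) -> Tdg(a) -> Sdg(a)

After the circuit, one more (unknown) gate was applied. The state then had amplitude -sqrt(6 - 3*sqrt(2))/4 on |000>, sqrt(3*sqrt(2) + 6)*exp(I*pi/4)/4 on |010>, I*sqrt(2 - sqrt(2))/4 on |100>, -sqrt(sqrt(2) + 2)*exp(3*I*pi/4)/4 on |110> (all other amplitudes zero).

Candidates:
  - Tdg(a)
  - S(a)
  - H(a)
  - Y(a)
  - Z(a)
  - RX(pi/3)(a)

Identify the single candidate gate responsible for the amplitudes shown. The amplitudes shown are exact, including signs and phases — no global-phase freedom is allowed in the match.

The unique candidate consistent with the amplitudes is RX(pi/3)(a).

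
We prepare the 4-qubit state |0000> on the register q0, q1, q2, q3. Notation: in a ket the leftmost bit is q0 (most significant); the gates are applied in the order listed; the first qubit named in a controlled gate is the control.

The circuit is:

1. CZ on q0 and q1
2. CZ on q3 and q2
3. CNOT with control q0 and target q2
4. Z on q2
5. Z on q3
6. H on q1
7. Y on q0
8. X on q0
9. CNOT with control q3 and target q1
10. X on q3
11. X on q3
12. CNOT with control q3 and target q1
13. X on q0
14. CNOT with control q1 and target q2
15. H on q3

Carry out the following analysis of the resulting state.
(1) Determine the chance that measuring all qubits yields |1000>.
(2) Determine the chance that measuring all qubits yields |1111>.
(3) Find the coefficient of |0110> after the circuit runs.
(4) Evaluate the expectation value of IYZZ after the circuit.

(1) The probability of measuring |1000> is 1/4. Key observation: the block from step 8 through step 13 cancels to the identity and can be dropped.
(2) The probability of measuring |1111> is 1/4.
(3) |0110> carries amplitude 0 in the final state.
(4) The expectation value of IYZZ is 0.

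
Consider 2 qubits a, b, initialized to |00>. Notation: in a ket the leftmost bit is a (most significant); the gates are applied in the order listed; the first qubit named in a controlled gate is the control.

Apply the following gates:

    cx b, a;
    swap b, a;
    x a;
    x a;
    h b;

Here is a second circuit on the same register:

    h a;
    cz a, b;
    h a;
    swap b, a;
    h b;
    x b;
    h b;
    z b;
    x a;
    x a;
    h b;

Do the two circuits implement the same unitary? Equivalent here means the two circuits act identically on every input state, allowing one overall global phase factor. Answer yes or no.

Yes — the two circuits implement the same unitary up to a global phase.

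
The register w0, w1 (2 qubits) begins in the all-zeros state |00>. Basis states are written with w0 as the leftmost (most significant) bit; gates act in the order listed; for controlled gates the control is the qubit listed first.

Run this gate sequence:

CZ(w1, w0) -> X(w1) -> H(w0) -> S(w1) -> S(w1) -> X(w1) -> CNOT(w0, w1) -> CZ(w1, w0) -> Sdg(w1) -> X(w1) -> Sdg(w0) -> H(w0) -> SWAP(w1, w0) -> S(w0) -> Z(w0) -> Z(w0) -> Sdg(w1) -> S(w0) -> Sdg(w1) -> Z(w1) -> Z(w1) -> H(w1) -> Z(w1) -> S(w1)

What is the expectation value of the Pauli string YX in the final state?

The observable YX averages to 1.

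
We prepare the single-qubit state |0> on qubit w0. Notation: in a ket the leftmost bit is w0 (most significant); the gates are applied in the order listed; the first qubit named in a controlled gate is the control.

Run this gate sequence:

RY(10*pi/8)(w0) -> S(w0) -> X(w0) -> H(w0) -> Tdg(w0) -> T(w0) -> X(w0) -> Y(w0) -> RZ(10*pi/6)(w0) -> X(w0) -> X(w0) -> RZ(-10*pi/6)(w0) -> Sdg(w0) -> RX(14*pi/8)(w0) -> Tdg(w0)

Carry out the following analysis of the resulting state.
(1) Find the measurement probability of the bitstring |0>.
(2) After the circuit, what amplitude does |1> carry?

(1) A full measurement returns |0> with probability 1/4. Key observation: the block from step 9 through step 12 cancels to the identity and can be dropped.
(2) |1> carries amplitude (-sqrt(2) + 2 + sqrt(2)*I + 2*I)*exp(3*I*pi/4)/4 in the final state.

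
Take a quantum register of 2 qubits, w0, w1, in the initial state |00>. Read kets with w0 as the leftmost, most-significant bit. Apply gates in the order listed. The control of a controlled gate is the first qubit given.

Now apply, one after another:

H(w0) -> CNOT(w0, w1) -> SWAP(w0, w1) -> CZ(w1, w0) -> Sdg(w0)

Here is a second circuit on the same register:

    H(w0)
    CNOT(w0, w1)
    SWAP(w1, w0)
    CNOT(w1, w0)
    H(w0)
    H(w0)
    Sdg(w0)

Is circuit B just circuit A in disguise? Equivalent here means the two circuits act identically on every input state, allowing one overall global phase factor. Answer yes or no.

No, they are not equivalent — no single phase factor reconciles the two unitaries.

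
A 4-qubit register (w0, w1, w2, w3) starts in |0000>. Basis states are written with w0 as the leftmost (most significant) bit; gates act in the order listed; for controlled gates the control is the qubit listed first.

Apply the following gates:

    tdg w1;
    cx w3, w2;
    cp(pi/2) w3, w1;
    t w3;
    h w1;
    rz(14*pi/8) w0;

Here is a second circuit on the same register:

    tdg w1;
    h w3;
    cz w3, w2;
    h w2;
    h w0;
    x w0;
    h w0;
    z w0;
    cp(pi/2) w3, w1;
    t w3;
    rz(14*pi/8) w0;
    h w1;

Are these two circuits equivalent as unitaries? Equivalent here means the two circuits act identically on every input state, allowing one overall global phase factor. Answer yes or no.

No — the two circuits implement different unitaries, even allowing a global phase.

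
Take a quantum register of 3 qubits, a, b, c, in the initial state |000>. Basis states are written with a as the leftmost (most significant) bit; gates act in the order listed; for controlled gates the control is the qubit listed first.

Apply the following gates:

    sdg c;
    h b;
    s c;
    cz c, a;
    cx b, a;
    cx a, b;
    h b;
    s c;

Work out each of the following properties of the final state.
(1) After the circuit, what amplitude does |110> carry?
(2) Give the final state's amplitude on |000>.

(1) The final state's coefficient on |110> equals 1/2.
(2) The final state's coefficient on |000> equals 1/2.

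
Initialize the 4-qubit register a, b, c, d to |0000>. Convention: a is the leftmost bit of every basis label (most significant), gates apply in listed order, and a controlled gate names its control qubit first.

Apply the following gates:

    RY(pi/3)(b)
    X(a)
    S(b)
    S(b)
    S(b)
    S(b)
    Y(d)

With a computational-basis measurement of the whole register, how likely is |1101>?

The probability of measuring |1101> is 1/4. Key observation: steps 3-6 multiply out to the identity, so the circuit reduces to the remaining gates.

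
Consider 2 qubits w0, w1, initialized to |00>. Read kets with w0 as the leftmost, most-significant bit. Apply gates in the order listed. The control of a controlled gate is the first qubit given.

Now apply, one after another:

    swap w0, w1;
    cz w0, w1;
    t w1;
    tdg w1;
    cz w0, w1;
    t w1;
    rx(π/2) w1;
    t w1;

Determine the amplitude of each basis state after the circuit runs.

The final amplitudes are sqrt(2)/2 on |00>, -sqrt(2)*exp(3*I*pi/4)/2 on |01>, 0 on |10>, 0 on |11>. Key observation: steps 2-5 multiply out to the identity, so the circuit reduces to the remaining gates.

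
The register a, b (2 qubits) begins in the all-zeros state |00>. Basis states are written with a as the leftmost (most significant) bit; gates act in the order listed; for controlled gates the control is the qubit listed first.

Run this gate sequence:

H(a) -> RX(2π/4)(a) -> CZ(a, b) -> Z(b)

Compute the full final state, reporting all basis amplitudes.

The resulting statevector has amplitude 1/2 - I/2 on |00>, 0 on |01>, 1/2 - I/2 on |10>, 0 on |11>.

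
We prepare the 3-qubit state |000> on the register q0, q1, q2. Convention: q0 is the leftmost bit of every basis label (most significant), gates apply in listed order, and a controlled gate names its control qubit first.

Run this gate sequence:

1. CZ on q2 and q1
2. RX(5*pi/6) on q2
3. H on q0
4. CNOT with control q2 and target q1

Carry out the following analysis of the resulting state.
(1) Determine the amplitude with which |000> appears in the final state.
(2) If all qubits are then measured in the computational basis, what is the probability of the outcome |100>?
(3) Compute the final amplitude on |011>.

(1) |000> carries amplitude -1/4 + sqrt(3)/4 in the final state.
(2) Outcome |100> occurs with probability 1/4 - sqrt(3)/8.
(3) |011> carries amplitude I*(-sqrt(3) - 1)/4 in the final state.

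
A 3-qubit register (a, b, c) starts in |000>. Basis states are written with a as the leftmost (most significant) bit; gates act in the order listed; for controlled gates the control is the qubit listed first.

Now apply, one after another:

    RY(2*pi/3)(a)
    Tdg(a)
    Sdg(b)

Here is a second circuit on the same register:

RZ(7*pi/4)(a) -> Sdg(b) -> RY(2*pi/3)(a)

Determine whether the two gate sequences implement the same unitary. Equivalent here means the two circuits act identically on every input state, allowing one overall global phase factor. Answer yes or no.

No, they are not equivalent — no single phase factor reconciles the two unitaries.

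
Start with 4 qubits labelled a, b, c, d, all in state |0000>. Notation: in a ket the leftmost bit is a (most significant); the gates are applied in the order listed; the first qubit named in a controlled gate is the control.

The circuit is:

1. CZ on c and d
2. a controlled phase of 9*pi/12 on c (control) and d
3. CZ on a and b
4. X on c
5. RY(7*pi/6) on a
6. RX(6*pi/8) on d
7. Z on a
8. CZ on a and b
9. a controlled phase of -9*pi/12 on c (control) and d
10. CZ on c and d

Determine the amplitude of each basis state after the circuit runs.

The resulting statevector has amplitude sqrt(2 - sqrt(2))*(-sqrt(6) + sqrt(2))/8 on |0010>, (-sqrt(2) + sqrt(6))*sqrt(sqrt(2) + 2)*exp(3*I*pi/4)/8 on |0011>, sqrt(2 - sqrt(2))*(-sqrt(6) - sqrt(2))/8 on |1010>, sqrt(sqrt(2) + 2)*(sqrt(2) + sqrt(6))*exp(3*I*pi/4)/8 on |1011>, and 0 on every other basis state.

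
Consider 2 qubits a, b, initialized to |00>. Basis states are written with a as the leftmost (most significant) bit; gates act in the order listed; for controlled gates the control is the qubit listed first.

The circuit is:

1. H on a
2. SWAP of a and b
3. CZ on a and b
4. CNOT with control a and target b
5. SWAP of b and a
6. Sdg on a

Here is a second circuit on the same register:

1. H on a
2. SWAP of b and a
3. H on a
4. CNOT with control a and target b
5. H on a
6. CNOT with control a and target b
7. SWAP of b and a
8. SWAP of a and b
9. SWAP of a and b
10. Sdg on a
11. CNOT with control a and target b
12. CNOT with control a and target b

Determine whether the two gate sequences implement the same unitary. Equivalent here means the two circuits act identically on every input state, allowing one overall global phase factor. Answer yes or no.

No, they are not equivalent — no single phase factor reconciles the two unitaries.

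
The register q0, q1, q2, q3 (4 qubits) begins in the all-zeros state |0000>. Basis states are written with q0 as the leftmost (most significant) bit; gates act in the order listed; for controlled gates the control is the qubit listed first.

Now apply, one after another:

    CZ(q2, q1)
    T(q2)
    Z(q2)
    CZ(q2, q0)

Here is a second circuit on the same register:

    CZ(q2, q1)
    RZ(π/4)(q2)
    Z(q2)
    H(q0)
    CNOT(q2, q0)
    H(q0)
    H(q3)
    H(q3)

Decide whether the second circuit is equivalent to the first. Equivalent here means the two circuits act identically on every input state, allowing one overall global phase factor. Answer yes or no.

Yes — the two circuits implement the same unitary up to a global phase.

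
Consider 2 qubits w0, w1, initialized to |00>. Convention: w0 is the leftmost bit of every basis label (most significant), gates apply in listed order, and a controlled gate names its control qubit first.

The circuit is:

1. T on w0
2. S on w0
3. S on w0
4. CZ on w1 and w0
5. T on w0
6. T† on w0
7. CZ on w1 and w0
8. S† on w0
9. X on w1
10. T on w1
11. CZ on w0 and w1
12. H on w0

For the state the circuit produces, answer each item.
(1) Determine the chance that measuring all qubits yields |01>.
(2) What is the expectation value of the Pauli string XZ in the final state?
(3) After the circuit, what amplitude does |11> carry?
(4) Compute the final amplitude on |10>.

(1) A full measurement returns |01> with probability 1/2. Key observation: steps 3-8 multiply out to the identity, so the circuit reduces to the remaining gates.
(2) In the final state, XZ has expectation -1.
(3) The amplitude on |11> is sqrt(2)*exp(I*pi/4)/2.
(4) The final state's coefficient on |10> equals 0.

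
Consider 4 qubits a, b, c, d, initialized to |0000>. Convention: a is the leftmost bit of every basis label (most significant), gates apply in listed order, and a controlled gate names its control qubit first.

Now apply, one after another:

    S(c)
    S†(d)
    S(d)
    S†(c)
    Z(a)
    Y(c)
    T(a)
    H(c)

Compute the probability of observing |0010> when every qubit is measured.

The probability of measuring |0010> is 1/2. Key observation: gates 1-4 undo each other exactly, leaving only the rest of the circuit to track.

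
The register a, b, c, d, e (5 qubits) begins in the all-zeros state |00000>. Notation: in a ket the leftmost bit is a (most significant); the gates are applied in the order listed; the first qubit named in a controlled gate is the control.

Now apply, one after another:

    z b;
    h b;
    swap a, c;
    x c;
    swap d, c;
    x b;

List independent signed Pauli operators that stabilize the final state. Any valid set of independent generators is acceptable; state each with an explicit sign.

The stabilizer group can be generated by +IXIII, +ZIIII, +IIZII, -IIIZI, +IIIIZ, among other valid generating sets.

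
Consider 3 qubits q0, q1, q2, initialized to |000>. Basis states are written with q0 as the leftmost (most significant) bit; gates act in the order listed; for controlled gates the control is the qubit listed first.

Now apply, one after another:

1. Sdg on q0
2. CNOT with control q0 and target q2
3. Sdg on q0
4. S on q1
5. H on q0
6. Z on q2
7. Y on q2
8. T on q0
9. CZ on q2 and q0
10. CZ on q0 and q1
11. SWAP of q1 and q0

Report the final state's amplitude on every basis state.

The resulting statevector has amplitude sqrt(2)*I/2 on |001>, -sqrt(2)*exp(3*I*pi/4)/2 on |011>, and 0 on every other basis state.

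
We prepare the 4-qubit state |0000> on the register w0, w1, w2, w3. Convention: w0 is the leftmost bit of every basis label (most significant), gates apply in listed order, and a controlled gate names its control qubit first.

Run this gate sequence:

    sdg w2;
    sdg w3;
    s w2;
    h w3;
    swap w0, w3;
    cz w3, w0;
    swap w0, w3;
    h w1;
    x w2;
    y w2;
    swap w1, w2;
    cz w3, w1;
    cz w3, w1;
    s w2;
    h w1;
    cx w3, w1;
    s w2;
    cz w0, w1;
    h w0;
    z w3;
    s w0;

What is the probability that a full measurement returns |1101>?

The probability of measuring |1101> is 1/16. Key observation: steps 12-13 multiply out to the identity, so the circuit reduces to the remaining gates.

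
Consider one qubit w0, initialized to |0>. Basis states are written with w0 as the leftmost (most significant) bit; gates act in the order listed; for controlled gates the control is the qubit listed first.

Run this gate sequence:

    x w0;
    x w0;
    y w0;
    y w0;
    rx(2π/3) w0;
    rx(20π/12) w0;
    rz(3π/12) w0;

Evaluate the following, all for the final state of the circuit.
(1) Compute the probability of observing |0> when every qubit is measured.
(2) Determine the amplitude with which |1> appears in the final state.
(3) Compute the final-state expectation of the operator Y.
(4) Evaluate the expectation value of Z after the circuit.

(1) A full measurement returns |0> with probability 3/4. Key observation: gates 1-2 undo each other exactly, leaving only the rest of the circuit to track.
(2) The final state's coefficient on |1> equals exp(5*I*pi/8)/2.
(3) In the final state, Y has expectation -sqrt(6)/4.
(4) The observable Z averages to 1/2.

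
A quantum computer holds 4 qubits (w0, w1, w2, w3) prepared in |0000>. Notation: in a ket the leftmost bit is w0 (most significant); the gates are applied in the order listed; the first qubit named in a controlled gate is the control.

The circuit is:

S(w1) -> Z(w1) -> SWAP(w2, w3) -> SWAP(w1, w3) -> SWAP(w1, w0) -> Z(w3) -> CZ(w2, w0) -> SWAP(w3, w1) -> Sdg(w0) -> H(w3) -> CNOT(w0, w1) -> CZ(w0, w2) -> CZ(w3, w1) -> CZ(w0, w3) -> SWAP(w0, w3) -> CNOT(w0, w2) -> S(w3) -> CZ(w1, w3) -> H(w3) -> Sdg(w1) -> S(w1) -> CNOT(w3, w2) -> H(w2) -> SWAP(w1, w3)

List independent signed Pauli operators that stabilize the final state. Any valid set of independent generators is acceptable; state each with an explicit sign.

One valid set of independent stabilizer generators is +XIZI, +IXZI, +ZZXI, +IIIZ (any independent generating set of the same group is equally correct).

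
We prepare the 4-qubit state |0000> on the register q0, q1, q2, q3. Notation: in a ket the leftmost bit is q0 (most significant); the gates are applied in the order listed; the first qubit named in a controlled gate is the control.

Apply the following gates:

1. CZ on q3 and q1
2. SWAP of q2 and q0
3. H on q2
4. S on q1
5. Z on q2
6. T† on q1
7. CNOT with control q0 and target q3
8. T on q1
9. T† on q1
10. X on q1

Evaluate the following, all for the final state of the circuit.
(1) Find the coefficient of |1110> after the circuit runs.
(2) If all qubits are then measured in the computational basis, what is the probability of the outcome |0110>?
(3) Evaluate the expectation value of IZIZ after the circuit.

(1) The amplitude on |1110> is 0.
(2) The probability of measuring |0110> is 1/2.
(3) The observable IZIZ averages to -1.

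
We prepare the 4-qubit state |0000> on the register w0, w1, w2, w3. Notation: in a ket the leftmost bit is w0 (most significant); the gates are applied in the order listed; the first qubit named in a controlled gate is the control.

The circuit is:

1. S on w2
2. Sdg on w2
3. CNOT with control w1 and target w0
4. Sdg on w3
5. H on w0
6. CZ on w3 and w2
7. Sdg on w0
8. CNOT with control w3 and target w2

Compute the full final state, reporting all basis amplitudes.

After the circuit, the state carries amplitude sqrt(2)/2 on |0000>, -sqrt(2)*I/2 on |1000>, and 0 on every other basis state.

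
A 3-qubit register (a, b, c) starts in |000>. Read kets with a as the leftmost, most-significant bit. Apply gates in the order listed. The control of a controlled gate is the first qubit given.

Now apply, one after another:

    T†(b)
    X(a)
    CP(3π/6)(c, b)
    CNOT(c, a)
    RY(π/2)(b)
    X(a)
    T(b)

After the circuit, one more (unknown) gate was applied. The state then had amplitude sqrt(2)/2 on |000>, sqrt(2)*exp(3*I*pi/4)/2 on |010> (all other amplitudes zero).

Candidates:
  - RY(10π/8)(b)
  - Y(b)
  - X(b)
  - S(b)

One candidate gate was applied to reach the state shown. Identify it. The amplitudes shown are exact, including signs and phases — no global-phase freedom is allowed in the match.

The applied gate was S(b).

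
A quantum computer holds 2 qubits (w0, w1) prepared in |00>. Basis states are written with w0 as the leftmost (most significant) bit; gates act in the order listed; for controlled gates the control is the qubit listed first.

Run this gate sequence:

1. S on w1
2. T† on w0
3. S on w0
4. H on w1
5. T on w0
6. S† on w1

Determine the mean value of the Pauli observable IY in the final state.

The expectation value of IY is -1.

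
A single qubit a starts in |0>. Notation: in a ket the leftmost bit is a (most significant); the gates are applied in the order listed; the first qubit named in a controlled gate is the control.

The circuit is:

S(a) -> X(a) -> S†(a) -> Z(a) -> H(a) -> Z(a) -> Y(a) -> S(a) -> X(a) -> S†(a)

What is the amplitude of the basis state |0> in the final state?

The final state's coefficient on |0> equals -sqrt(2)*I/2.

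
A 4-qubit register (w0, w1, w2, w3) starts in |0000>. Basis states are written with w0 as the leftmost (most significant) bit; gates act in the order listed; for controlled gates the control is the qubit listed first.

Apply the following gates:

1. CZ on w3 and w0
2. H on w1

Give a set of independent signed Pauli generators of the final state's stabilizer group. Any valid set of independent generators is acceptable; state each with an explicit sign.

The stabilizer group can be generated by +IXII, +ZIII, +IIZI, +IIIZ, among other valid generating sets.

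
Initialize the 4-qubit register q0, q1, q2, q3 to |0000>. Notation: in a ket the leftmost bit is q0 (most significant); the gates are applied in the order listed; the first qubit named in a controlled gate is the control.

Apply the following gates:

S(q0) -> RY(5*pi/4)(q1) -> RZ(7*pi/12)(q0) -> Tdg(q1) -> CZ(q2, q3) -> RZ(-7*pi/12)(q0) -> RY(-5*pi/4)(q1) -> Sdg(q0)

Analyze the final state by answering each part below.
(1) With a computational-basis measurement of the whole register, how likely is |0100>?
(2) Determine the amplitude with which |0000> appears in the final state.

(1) The probability of measuring |0100> is 1/4 - sqrt(2)/8.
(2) |0000> carries amplitude -sqrt(2)/4 + 1/2 - exp(3*I*pi/4)/2 - sqrt(2)*exp(3*I*pi/4)/4 in the final state.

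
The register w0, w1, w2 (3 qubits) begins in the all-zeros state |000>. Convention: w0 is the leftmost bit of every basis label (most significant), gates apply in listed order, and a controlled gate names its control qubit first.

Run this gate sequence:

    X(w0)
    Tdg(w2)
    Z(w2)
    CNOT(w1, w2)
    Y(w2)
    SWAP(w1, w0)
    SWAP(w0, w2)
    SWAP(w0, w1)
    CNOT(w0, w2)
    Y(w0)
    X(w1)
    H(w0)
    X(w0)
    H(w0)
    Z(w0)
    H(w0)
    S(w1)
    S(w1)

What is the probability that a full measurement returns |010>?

Outcome |010> occurs with probability 0. Key observation: steps 12-15 multiply out to the identity, so the circuit reduces to the remaining gates.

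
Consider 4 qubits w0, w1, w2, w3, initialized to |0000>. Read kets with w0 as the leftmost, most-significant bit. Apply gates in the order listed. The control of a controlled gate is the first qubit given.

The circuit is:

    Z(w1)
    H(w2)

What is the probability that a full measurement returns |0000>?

Outcome |0000> occurs with probability 1/2.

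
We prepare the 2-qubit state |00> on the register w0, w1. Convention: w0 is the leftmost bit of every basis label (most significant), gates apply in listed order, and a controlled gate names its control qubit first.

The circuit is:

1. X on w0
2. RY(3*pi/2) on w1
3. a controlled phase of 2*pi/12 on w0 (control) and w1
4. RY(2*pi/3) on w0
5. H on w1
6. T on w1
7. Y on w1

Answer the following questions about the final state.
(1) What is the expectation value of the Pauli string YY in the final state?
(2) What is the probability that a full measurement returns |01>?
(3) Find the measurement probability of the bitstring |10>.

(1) The observable YY averages to 0.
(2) Outcome |01> occurs with probability 3/8 - 3*sqrt(3)/16.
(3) A full measurement returns |10> with probability sqrt(3)/16 + 1/8.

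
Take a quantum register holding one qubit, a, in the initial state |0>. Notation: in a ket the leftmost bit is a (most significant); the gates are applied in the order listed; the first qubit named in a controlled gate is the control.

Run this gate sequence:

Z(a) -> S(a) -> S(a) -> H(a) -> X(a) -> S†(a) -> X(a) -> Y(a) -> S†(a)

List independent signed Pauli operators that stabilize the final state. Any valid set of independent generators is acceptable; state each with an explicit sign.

The stabilizer group can be generated by +X, among other valid generating sets.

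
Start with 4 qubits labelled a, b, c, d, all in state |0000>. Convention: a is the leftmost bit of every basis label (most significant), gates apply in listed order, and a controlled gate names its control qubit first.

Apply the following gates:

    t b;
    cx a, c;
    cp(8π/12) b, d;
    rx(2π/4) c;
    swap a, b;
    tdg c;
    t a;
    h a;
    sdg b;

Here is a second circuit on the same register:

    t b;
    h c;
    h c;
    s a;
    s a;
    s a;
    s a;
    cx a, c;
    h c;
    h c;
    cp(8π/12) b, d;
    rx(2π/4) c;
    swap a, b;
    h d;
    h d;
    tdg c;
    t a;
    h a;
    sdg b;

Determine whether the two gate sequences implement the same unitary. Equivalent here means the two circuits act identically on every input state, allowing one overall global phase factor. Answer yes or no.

Yes, they are equivalent — the unitaries differ by at most a global phase.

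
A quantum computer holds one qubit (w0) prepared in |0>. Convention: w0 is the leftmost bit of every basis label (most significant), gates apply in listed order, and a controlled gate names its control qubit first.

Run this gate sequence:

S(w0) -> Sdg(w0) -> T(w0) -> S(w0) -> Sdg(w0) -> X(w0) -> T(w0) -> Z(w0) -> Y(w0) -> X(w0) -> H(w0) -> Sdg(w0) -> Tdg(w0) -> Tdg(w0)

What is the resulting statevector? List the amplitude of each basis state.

After the circuit, the state carries amplitude sqrt(2)*exp(3*I*pi/4)/2 on |0>, sqrt(2)*exp(3*I*pi/4)/2 on |1>.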